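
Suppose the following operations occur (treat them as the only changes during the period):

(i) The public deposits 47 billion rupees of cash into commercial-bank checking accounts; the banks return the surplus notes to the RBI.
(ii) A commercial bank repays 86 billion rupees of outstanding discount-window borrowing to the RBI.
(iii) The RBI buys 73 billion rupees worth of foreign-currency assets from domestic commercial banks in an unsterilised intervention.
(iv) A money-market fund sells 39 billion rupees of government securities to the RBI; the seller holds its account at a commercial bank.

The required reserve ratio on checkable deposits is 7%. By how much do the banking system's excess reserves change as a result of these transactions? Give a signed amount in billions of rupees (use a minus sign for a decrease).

+66.98 billion

Currency deposit 47 billion rupees: reserves +47B, deposits +47B.
Discount-window repayment 86 billion rupees: reserves −86B, deposits 0.
FX purchase 73 billion rupees: reserves +73B, deposits 0.
Asset purchase (from non-banks) 39 billion rupees: reserves +39B, deposits +39B.
Totals: Δreserves = +73B, Δdeposits = +86B.
Δrequired reserves = 7% × +86B = +6.02B.
Δexcess reserves = Δreserves − Δrequired = +73B − (+6.02B) = +66.98 billion.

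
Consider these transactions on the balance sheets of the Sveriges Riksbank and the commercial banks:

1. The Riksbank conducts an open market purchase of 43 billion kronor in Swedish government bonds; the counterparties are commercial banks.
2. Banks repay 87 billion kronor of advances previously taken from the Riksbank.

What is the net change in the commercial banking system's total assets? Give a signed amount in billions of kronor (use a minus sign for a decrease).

Riksbank balance sheet:
  Assets:      Securities +43B, Loans to banks −87B
  Liabilities: Bank reserves −44B
Commercial banking system:
  Assets:      Reserves at CB −44B, Securities −43B
  Liabilities: Borrowings from CB −87B
Change in total bank assets = -87 billion.

-87 billion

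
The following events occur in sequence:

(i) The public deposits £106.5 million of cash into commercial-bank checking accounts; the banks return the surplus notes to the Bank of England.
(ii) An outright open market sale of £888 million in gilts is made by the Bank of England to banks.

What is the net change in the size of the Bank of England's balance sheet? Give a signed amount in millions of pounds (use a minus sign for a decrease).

Bank of England balance sheet:
  Assets:      Securities −£888M
  Liabilities: Bank reserves −£781.5M, Currency in circulation −£106.5M
Change in total Bank of England assets = -£888 million.

-£888 million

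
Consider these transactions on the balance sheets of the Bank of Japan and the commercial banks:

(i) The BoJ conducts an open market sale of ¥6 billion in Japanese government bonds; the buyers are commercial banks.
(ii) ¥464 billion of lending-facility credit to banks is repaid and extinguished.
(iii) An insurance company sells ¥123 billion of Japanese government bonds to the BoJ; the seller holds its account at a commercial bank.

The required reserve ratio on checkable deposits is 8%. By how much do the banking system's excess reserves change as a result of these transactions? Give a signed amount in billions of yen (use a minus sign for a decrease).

-¥356.84 billion

OMO sale (to banks) ¥6 billion: reserves −¥6B, deposits 0.
Discount-window repayment ¥464 billion: reserves −¥464B, deposits 0.
Asset purchase (from non-banks) ¥123 billion: reserves +¥123B, deposits +¥123B.
Totals: Δreserves = −¥347B, Δdeposits = +¥123B.
Δrequired reserves = 8% × +¥123B = +¥9.84B.
Δexcess reserves = Δreserves − Δrequired = −¥347B − (+¥9.84B) = -¥356.84 billion.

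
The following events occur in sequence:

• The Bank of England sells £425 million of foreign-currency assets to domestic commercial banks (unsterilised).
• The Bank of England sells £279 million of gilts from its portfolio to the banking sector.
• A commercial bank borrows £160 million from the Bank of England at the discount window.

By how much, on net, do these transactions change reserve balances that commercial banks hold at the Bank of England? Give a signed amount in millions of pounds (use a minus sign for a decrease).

-£544 million

FX sale £425 million: the buying banks pay out of their reserve balances → −£425M.
OMO sale (to banks) £279 million: the buying banks pay out of their reserve balances → −£279M.
Discount-window loan £160 million: the loan is credited to the bank's reserve account → +£160M.
Net: −425 − 279 + 160 = -£544 million.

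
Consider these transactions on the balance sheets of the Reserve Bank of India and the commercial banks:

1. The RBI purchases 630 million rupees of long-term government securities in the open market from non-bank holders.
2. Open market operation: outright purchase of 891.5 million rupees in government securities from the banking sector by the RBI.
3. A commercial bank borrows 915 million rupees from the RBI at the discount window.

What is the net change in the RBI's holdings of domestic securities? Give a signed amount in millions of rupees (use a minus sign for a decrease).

RBI balance sheet:
  Assets:      Securities +1521.5M, Loans to banks +915M
  Liabilities: Bank reserves +2436.5M
So the change in the RBI's holdings of domestic securities is +1521.5 million.

+1521.5 million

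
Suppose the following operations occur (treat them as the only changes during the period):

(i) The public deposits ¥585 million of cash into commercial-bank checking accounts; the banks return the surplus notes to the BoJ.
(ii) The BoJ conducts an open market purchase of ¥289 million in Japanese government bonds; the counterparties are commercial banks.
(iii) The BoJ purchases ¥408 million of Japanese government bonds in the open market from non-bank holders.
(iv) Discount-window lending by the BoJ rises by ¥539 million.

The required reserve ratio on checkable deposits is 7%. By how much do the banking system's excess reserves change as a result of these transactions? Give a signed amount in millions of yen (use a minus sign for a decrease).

+¥1751.49 million

Currency deposit ¥585 million: reserves +¥585M, deposits +¥585M.
OMO purchase (from banks) ¥289 million: reserves +¥289M, deposits 0.
Asset purchase (from non-banks) ¥408 million: reserves +¥408M, deposits +¥408M.
Discount-window loan ¥539 million: reserves +¥539M, deposits 0.
Totals: Δreserves = +¥1821M, Δdeposits = +¥993M.
Δrequired reserves = 7% × +¥993M = +¥69.51M.
Δexcess reserves = Δreserves − Δrequired = +¥1821M − (+¥69.51M) = +¥1751.49 million.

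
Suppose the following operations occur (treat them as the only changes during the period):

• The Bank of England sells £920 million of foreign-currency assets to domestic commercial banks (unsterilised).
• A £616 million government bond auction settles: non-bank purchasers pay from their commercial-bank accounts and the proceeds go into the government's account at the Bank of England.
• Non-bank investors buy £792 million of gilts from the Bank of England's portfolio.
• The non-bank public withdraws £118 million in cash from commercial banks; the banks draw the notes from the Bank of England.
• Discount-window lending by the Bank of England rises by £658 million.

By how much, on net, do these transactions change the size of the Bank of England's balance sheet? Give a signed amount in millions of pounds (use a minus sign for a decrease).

FX sale £920 million: a Bank of England asset is shed → −£920M.
Government account inflow £616 million: only the composition of liabilities changes → 0.
Asset sale (to non-banks) £792 million: a Bank of England asset is shed → −£792M.
Currency withdrawal £118 million: only the composition of liabilities changes → 0.
Discount-window loan £658 million: a Bank of England asset is acquired → +£658M.
Net: −920 + 0 − 792 + 0 + 658 = -£1054 million.

-£1054 million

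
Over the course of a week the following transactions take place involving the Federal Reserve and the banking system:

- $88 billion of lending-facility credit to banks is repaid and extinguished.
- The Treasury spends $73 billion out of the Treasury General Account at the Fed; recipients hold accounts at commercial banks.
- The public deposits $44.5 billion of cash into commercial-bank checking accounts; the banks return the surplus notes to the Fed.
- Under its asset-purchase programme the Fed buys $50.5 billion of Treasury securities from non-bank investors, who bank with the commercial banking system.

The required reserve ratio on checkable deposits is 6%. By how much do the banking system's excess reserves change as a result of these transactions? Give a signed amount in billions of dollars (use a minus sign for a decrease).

Discount-window repayment $88 billion: reserves −$88B, deposits 0.
Government spending $73 billion: reserves +$73B, deposits +$73B.
Currency deposit $44.5 billion: reserves +$44.5B, deposits +$44.5B.
Asset purchase (from non-banks) $50.5 billion: reserves +$50.5B, deposits +$50.5B.
Totals: Δreserves = +$80B, Δdeposits = +$168B.
Δrequired reserves = 6% × +$168B = +$10.08B.
Δexcess reserves = Δreserves − Δrequired = +$80B − (+$10.08B) = +$69.92 billion.

+$69.92 billion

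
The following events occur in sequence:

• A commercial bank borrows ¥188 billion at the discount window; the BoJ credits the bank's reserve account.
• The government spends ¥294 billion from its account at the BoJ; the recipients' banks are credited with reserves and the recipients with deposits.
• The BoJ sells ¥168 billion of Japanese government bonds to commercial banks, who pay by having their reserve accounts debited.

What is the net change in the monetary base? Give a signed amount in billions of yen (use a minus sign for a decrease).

+¥314 billion

BoJ balance sheet:
  Assets:      Securities −¥168B, Loans to banks +¥188B
  Liabilities: Bank reserves +¥314B, Government deposits −¥294B
Commercial banking system:
  Assets:      Reserves at CB +¥314B, Securities +¥168B
  Liabilities: Checkable deposits +¥294B, Borrowings from CB +¥188B
Monetary base = currency + reserves: 0 + (+¥314B) = +¥314 billion.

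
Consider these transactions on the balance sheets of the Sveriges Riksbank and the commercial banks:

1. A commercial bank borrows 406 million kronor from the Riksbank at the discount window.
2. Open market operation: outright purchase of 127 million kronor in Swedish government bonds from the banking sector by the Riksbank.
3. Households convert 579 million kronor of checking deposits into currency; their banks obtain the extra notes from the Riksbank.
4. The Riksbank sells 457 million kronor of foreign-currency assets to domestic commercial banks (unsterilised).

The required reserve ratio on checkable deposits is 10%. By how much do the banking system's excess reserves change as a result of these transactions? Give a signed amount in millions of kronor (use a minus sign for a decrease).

-445.1 million

Discount-window loan 406 million kronor: reserves +406M, deposits 0.
OMO purchase (from banks) 127 million kronor: reserves +127M, deposits 0.
Currency withdrawal 579 million kronor: reserves −579M, deposits −579M.
FX sale 457 million kronor: reserves −457M, deposits 0.
Totals: Δreserves = −503M, Δdeposits = −579M.
Δrequired reserves = 10% × −579M = −57.9M.
Δexcess reserves = Δreserves − Δrequired = −503M − (−57.9M) = -445.1 million.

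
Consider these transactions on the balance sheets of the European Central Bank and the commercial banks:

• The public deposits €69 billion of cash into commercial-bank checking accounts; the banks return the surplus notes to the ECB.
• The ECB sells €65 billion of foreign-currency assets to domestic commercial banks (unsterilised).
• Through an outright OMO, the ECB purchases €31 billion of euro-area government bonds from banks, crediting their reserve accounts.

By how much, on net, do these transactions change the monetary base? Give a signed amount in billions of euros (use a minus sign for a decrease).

-€34 billion

ECB balance sheet:
  Assets:      Securities +€31B, Foreign assets −€65B
  Liabilities: Bank reserves +€35B, Currency in circulation −€69B
Commercial banking system:
  Assets:      Reserves at CB +€35B, Securities −€31B, Foreign assets +€65B
  Liabilities: Checkable deposits +€69B
Monetary base = currency + reserves: −€69B + (+€35B) = -€34 billion.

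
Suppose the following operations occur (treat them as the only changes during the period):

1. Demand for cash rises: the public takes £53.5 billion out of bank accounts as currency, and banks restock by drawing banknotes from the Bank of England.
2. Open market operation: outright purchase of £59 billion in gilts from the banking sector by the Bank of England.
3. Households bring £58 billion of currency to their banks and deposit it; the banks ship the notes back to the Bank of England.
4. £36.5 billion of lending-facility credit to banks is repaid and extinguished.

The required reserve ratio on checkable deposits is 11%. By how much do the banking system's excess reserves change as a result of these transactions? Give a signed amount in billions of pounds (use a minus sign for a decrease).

Currency withdrawal £53.5 billion: reserves −£53.5B, deposits −£53.5B.
OMO purchase (from banks) £59 billion: reserves +£59B, deposits 0.
Currency deposit £58 billion: reserves +£58B, deposits +£58B.
Discount-window repayment £36.5 billion: reserves −£36.5B, deposits 0.
Totals: Δreserves = +£27B, Δdeposits = +£4.5B.
Δrequired reserves = 11% × +£4.5B = +£0.495B.
Δexcess reserves = Δreserves − Δrequired = +£27B − (+£0.495B) = +£26.505 billion.

+£26.505 billion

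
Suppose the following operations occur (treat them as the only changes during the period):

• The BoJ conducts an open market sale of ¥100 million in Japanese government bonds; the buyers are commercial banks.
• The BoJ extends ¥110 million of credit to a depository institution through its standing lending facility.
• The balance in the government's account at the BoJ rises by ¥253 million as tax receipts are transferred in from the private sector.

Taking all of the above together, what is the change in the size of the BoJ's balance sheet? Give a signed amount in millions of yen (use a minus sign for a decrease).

BoJ balance sheet:
  Assets:      Securities −¥100M, Loans to banks +¥110M
  Liabilities: Bank reserves −¥243M, Government deposits +¥253M
Commercial banking system:
  Assets:      Reserves at CB −¥243M, Securities +¥100M
  Liabilities: Checkable deposits −¥253M, Borrowings from CB +¥110M
Change in total BoJ assets = +¥10 million.

+¥10 million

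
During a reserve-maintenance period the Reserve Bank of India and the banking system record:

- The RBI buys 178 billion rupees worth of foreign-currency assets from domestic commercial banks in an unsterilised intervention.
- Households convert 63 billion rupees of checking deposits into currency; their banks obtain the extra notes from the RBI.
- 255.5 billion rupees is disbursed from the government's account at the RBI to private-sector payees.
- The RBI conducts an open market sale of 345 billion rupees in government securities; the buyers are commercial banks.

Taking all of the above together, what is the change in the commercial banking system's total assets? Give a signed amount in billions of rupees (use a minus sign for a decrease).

+192.5 billion

FX purchase 178 billion rupees: just an asset swap on bank balance sheets → 0.
Currency withdrawal 63 billion rupees: bank balance sheets shrink → −63B.
Government spending 255.5 billion rupees: bank balance sheets expand → +255.5B.
OMO sale (to banks) 345 billion rupees: just an asset swap on bank balance sheets → 0.
Net: 0 − 63 + 255.5 + 0 = +192.5 billion.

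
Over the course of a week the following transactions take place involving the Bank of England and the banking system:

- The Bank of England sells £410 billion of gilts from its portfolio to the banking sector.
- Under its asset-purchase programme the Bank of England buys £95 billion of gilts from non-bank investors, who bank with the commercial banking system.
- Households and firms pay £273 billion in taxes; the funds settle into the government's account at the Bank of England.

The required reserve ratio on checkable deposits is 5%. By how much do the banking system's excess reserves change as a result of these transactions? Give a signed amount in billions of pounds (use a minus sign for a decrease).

OMO sale (to banks) £410 billion: reserves −£410B, deposits 0.
Asset purchase (from non-banks) £95 billion: reserves +£95B, deposits +£95B.
Government account inflow £273 billion: reserves −£273B, deposits −£273B.
Totals: Δreserves = −£588B, Δdeposits = −£178B.
Δrequired reserves = 5% × −£178B = −£8.9B.
Δexcess reserves = Δreserves − Δrequired = −£588B − (−£8.9B) = -£579.1 billion.

-£579.1 billion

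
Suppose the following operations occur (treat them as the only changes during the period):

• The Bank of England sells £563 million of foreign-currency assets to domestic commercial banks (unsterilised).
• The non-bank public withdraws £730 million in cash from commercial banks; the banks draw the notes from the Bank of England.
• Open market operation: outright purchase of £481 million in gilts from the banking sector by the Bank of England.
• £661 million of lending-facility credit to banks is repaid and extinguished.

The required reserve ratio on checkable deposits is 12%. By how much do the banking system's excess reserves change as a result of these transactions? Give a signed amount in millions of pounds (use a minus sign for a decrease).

-£1385.4 million

FX sale £563 million: reserves −£563M, deposits 0.
Currency withdrawal £730 million: reserves −£730M, deposits −£730M.
OMO purchase (from banks) £481 million: reserves +£481M, deposits 0.
Discount-window repayment £661 million: reserves −£661M, deposits 0.
Totals: Δreserves = −£1473M, Δdeposits = −£730M.
Δrequired reserves = 12% × −£730M = −£87.6M.
Δexcess reserves = Δreserves − Δrequired = −£1473M − (−£87.6M) = -£1385.4 million.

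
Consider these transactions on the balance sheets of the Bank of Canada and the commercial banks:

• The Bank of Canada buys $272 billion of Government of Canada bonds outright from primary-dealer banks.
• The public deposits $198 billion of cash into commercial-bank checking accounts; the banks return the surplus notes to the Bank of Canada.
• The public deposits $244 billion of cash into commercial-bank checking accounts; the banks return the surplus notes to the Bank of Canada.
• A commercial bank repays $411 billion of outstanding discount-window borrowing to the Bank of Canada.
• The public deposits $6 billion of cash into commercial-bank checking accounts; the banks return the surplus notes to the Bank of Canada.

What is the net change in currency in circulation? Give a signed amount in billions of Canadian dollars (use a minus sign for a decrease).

-$448 billion

OMO purchase (from banks) $272 billion: no currency enters or leaves circulation → 0.
Currency deposit $198 billion: notes return to the central bank → −$198B.
Currency deposit $244 billion: notes return to the central bank → −$244B.
Discount-window repayment $411 billion: no currency enters or leaves circulation → 0.
Currency deposit $6 billion: notes return to the central bank → −$6B.
Net: 0 − 198 − 244 + 0 − 6 = -$448 billion.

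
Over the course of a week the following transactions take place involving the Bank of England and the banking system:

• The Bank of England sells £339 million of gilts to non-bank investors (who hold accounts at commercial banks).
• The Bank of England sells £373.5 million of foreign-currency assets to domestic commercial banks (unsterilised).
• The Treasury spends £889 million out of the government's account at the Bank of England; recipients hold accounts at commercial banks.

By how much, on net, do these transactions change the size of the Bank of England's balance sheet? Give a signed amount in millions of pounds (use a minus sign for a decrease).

-£712.5 million

Bank of England balance sheet:
  Assets:      Securities −£339M, Foreign assets −£373.5M
  Liabilities: Bank reserves +£176.5M, Government deposits −£889M
Commercial banking system:
  Assets:      Reserves at CB +£176.5M, Foreign assets +£373.5M
  Liabilities: Checkable deposits +£550M
Change in total Bank of England assets = -£712.5 million.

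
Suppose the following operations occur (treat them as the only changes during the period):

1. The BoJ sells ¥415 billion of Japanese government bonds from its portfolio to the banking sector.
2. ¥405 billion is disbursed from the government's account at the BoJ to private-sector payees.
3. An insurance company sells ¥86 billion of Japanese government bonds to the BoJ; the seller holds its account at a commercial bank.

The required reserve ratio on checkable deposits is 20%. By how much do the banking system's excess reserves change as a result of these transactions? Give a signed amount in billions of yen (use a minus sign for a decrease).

OMO sale (to banks) ¥415 billion: reserves −¥415B, deposits 0.
Government spending ¥405 billion: reserves +¥405B, deposits +¥405B.
Asset purchase (from non-banks) ¥86 billion: reserves +¥86B, deposits +¥86B.
Totals: Δreserves = +¥76B, Δdeposits = +¥491B.
Δrequired reserves = 20% × +¥491B = +¥98.2B.
Δexcess reserves = Δreserves − Δrequired = +¥76B − (+¥98.2B) = -¥22.2 billion.

-¥22.2 billion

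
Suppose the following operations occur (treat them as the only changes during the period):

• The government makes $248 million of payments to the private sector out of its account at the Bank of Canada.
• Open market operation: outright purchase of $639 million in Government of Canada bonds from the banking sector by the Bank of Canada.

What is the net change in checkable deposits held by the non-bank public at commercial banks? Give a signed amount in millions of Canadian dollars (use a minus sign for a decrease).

+$248 million

Bank of Canada balance sheet:
  Assets:      Securities +$639M
  Liabilities: Bank reserves +$887M, Government deposits −$248M
Commercial banking system:
  Assets:      Reserves at CB +$887M, Securities −$639M
  Liabilities: Checkable deposits +$248M
So the change in checkable deposits held by the non-bank public at commercial banks is +$248 million.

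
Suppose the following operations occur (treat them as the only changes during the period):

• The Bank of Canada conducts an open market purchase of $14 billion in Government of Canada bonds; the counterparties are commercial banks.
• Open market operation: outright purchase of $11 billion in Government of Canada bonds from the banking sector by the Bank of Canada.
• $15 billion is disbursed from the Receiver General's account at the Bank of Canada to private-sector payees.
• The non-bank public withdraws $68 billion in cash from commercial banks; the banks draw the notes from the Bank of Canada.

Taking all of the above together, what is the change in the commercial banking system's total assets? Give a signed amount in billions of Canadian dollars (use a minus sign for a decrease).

OMO purchase (from banks) $14 billion: just an asset swap on bank balance sheets → 0.
OMO purchase (from banks) $11 billion: just an asset swap on bank balance sheets → 0.
Government spending $15 billion: bank balance sheets expand → +$15B.
Currency withdrawal $68 billion: bank balance sheets shrink → −$68B.
Net: 0 + 0 + 15 − 68 = -$53 billion.

-$53 billion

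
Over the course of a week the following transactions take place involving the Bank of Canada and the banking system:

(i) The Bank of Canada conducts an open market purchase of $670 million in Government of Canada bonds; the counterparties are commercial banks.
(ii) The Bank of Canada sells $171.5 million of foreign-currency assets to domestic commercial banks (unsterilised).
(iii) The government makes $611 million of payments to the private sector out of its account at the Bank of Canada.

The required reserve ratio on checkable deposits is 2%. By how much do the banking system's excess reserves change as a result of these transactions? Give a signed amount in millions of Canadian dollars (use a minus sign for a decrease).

+$1097.28 million

OMO purchase (from banks) $670 million: reserves +$670M, deposits 0.
FX sale $171.5 million: reserves −$171.5M, deposits 0.
Government spending $611 million: reserves +$611M, deposits +$611M.
Totals: Δreserves = +$1109.5M, Δdeposits = +$611M.
Δrequired reserves = 2% × +$611M = +$12.22M.
Δexcess reserves = Δreserves − Δrequired = +$1109.5M − (+$12.22M) = +$1097.28 million.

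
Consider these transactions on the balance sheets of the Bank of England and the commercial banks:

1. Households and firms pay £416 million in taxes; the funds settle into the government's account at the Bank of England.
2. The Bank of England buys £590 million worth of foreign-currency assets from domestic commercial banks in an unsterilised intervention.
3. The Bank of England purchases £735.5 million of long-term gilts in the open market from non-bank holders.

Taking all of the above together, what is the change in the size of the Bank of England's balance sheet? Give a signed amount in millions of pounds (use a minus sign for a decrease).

Bank of England balance sheet:
  Assets:      Securities +£735.5M, Foreign assets +£590M
  Liabilities: Bank reserves +£909.5M, Government deposits +£416M
Change in total Bank of England assets = +£1325.5 million.

+£1325.5 million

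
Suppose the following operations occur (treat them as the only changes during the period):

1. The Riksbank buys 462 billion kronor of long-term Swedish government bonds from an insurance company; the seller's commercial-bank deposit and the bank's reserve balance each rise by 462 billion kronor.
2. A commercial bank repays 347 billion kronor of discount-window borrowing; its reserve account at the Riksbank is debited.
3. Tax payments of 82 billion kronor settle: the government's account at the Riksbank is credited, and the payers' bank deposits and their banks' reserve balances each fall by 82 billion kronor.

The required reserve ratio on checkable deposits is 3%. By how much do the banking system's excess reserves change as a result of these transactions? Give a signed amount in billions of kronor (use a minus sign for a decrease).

Asset purchase (from non-banks) 462 billion kronor: reserves +462B, deposits +462B.
Discount-window repayment 347 billion kronor: reserves −347B, deposits 0.
Government account inflow 82 billion kronor: reserves −82B, deposits −82B.
Totals: Δreserves = +33B, Δdeposits = +380B.
Δrequired reserves = 3% × +380B = +11.4B.
Δexcess reserves = Δreserves − Δrequired = +33B − (+11.4B) = +21.6 billion.

+21.6 billion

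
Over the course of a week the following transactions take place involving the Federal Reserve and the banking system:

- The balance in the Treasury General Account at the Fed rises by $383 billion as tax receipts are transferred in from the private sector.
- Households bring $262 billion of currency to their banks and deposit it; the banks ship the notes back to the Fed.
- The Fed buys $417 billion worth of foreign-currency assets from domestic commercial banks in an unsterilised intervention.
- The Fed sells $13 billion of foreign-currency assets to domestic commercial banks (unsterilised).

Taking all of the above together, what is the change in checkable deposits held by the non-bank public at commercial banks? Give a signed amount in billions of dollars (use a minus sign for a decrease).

Fed balance sheet:
  Assets:      Foreign assets +$404B
  Liabilities: Bank reserves +$283B, Currency in circulation −$262B, Government deposits +$383B
Commercial banking system:
  Assets:      Reserves at CB +$283B, Foreign assets −$404B
  Liabilities: Checkable deposits −$121B
So the change in checkable deposits held by the non-bank public at commercial banks is -$121 billion.

-$121 billion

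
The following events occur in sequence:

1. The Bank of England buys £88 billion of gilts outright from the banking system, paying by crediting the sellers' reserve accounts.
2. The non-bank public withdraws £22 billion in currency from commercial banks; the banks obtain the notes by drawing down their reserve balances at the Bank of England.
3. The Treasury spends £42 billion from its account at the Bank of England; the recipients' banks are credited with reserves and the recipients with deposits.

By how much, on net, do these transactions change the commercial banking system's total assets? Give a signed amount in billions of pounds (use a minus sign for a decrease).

+£20 billion

OMO purchase (from banks) £88 billion: just an asset swap on bank balance sheets → 0.
Currency withdrawal £22 billion: bank balance sheets shrink → −£22B.
Government spending £42 billion: bank balance sheets expand → +£42B.
Net: 0 − 22 + 42 = +£20 billion.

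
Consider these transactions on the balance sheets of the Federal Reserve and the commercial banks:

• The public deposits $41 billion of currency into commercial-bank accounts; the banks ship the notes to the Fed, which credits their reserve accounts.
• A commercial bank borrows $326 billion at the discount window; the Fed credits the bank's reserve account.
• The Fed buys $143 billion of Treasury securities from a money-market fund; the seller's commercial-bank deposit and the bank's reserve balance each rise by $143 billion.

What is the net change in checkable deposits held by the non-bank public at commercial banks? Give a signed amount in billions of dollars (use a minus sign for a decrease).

+$184 billion

Currency deposit $41 billion: non-bank counterparties' bank balances rise → +$41B.
Discount-window loan $326 billion: the counterparty is a bank, so public deposits are unchanged → 0.
Asset purchase (from non-banks) $143 billion: non-bank counterparties' bank balances rise → +$143B.
Net: 41 + 0 + 143 = +$184 billion.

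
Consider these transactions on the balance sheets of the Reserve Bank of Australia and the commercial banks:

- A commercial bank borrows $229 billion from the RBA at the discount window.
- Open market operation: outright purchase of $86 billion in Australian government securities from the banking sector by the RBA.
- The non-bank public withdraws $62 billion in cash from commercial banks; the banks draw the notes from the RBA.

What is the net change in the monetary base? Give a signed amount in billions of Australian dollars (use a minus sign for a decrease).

+$315 billion

Discount-window loan $229 billion: RBA balance sheet expands → +$229B.
OMO purchase (from banks) $86 billion: RBA balance sheet expands → +$86B.
Currency withdrawal $62 billion: just a shift between currency and reserves — both are base money → 0.
Net: 229 + 86 + 0 = +$315 billion.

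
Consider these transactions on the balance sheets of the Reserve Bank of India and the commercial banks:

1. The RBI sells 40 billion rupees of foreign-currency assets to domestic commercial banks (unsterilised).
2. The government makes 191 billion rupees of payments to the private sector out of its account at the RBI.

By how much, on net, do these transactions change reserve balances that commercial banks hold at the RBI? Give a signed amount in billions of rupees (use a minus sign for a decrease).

RBI balance sheet:
  Assets:      Foreign assets −40B
  Liabilities: Bank reserves +151B, Government deposits −191B
Commercial banking system:
  Assets:      Reserves at CB +151B, Foreign assets +40B
  Liabilities: Checkable deposits +191B
So the change in reserve balances that commercial banks hold at the RBI is +151 billion.

+151 billion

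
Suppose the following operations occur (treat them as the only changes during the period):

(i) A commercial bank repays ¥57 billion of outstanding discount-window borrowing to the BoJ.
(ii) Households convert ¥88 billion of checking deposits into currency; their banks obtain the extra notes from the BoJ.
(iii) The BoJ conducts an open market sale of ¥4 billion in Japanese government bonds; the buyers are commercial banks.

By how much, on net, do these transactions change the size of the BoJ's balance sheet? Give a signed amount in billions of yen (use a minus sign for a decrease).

-¥61 billion

Discount-window repayment ¥57 billion: a BoJ asset is shed → −¥57B.
Currency withdrawal ¥88 billion: only the composition of liabilities changes → 0.
OMO sale (to banks) ¥4 billion: a BoJ asset is shed → −¥4B.
Net: −57 + 0 − 4 = -¥61 billion.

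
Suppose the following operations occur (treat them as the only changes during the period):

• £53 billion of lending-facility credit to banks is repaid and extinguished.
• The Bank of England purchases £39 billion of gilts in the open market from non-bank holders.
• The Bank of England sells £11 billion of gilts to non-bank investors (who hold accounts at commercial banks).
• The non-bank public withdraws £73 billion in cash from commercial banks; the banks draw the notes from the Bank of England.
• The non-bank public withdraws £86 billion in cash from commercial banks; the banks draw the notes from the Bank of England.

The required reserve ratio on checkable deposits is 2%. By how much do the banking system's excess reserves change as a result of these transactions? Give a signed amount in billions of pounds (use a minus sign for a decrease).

Discount-window repayment £53 billion: reserves −£53B, deposits 0.
Asset purchase (from non-banks) £39 billion: reserves +£39B, deposits +£39B.
Asset sale (to non-banks) £11 billion: reserves −£11B, deposits −£11B.
Currency withdrawal £73 billion: reserves −£73B, deposits −£73B.
Currency withdrawal £86 billion: reserves −£86B, deposits −£86B.
Totals: Δreserves = −£184B, Δdeposits = −£131B.
Δrequired reserves = 2% × −£131B = −£2.62B.
Δexcess reserves = Δreserves − Δrequired = −£184B − (−£2.62B) = -£181.38 billion.

-£181.38 billion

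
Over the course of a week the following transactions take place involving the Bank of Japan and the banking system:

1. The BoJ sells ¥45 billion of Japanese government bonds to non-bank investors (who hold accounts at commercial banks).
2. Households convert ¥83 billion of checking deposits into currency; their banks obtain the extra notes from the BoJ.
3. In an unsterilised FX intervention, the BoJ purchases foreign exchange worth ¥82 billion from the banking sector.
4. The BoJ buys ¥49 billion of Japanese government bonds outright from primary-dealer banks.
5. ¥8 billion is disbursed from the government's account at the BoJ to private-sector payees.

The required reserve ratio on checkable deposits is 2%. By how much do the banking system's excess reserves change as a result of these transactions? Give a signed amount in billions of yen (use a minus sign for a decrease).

+¥13.4 billion

Asset sale (to non-banks) ¥45 billion: reserves −¥45B, deposits −¥45B.
Currency withdrawal ¥83 billion: reserves −¥83B, deposits −¥83B.
FX purchase ¥82 billion: reserves +¥82B, deposits 0.
OMO purchase (from banks) ¥49 billion: reserves +¥49B, deposits 0.
Government spending ¥8 billion: reserves +¥8B, deposits +¥8B.
Totals: Δreserves = +¥11B, Δdeposits = −¥120B.
Δrequired reserves = 2% × −¥120B = −¥2.4B.
Δexcess reserves = Δreserves − Δrequired = +¥11B − (−¥2.4B) = +¥13.4 billion.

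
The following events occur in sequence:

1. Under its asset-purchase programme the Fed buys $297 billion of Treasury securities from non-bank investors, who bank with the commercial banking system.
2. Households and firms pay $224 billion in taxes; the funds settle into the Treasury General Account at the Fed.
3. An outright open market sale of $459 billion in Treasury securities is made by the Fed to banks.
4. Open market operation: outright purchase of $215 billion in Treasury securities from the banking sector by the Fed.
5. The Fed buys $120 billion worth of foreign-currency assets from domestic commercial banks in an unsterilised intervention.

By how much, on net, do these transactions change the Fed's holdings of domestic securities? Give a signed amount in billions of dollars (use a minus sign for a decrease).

+$53 billion

Fed balance sheet:
  Assets:      Securities +$53B, Foreign assets +$120B
  Liabilities: Bank reserves −$51B, Government deposits +$224B
So the change in the Fed's holdings of domestic securities is +$53 billion.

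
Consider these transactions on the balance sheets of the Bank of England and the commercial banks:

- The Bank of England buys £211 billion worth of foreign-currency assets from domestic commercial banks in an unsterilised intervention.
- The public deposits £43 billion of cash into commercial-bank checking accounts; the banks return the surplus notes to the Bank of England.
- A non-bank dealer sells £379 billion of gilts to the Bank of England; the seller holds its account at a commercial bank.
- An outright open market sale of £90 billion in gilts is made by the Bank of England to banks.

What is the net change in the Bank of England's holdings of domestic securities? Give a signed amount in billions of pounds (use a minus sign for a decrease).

Bank of England balance sheet:
  Assets:      Securities +£289B, Foreign assets +£211B
  Liabilities: Bank reserves +£543B, Currency in circulation −£43B
Commercial banking system:
  Assets:      Reserves at CB +£543B, Securities +£90B, Foreign assets −£211B
  Liabilities: Checkable deposits +£422B
So the change in the Bank of England's holdings of domestic securities is +£289 billion.

+£289 billion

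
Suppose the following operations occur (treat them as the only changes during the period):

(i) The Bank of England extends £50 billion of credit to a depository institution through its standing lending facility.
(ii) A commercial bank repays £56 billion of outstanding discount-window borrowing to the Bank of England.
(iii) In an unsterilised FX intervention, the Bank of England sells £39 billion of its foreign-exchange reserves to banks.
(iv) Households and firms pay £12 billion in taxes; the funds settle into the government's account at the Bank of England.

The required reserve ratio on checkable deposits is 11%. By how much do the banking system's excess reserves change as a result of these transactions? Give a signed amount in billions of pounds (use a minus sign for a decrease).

-£55.68 billion

Discount-window loan £50 billion: reserves +£50B, deposits 0.
Discount-window repayment £56 billion: reserves −£56B, deposits 0.
FX sale £39 billion: reserves −£39B, deposits 0.
Government account inflow £12 billion: reserves −£12B, deposits −£12B.
Totals: Δreserves = −£57B, Δdeposits = −£12B.
Δrequired reserves = 11% × −£12B = −£1.32B.
Δexcess reserves = Δreserves − Δrequired = −£57B − (−£1.32B) = -£55.68 billion.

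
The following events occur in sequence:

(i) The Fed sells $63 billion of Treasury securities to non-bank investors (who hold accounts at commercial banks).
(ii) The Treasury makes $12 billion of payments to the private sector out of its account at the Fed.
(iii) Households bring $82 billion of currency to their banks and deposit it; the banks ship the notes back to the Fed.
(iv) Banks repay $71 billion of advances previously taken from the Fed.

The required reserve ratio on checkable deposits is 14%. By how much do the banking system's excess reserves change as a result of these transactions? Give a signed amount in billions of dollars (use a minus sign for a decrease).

Asset sale (to non-banks) $63 billion: reserves −$63B, deposits −$63B.
Government spending $12 billion: reserves +$12B, deposits +$12B.
Currency deposit $82 billion: reserves +$82B, deposits +$82B.
Discount-window repayment $71 billion: reserves −$71B, deposits 0.
Totals: Δreserves = −$40B, Δdeposits = +$31B.
Δrequired reserves = 14% × +$31B = +$4.34B.
Δexcess reserves = Δreserves − Δrequired = −$40B − (+$4.34B) = -$44.34 billion.

-$44.34 billion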